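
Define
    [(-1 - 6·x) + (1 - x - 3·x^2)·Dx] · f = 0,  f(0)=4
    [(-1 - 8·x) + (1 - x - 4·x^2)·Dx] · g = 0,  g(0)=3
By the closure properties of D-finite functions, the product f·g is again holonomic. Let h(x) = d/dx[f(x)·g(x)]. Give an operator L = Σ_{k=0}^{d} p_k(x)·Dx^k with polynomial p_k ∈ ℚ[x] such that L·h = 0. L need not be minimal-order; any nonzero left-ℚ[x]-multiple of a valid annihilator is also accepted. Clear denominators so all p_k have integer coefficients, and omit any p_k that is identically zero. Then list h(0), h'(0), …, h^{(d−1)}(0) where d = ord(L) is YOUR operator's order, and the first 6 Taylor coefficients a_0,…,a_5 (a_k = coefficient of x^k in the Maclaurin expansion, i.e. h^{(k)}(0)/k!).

f: a_k = 4, 4, 16, 28, 76, 160, …
g: a_k = 3, 3, 15, 27, 87, 195, …
Product ⇒ symmetric product L₀, ord ≤ 1.
h=h₀': d/dx-closure on L₀ ⇒ L.
L = (20 + 30·x - 12·x^2 - 768·x^3 - 708·x^4 + 2520·x^5 + 2880·x^6) + (-2 - 8·x + 57·x^2 + 64·x^3 - 330·x^4 - 285·x^5 + 588·x^6 + 576·x^7)·Dx  (order 1).
h: a_k = 24, 240, 900, 4032, 13440, 47304, …
ICs: h(0) = 24.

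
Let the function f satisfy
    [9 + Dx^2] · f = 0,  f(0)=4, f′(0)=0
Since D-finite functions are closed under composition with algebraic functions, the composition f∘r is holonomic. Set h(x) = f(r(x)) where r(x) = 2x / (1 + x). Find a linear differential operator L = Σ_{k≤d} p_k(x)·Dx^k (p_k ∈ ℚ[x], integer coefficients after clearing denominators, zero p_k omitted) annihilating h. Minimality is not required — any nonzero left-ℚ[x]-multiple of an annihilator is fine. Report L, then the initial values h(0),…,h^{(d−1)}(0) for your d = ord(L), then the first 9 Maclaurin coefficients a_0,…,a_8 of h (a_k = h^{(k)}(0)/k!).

L = 36 + (2 + 6·x + 6·x^2 + 2·x^3)·Dx + (1 + 4·x + 6·x^2 + 4·x^3 + x^4)·Dx^2  (order 2).
h: a_k = 4, 0, -72, 144, 0, -576, 7704/5, -11664/5, 12456/7, …
ICs: h(0) = 4, h′(0) = 0.

f: a_k = 4, 0, -18, 0, 27/2, 0, -81/20, 0, 729/1120, …
f∘r: x↦r, Dx↦Dx/r' in L_f ⇒ L₀.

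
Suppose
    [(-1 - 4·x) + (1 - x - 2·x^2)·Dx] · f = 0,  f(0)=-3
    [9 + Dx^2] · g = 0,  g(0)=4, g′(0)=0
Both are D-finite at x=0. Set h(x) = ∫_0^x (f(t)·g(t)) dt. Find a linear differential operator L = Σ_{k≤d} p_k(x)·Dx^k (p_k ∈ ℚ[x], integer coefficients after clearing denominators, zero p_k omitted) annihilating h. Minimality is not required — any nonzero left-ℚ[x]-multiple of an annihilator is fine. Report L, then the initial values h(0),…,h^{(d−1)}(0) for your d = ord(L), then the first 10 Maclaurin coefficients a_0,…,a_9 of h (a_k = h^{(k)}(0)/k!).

L = (-5 + 9·x + 18·x^2)·Dx + (2 + 8·x)·Dx^2 + (-1 + x + 2·x^2)·Dx^3  (order 3).
h: a_k = 0, -12, -6, 6, -3/2, -21/10, -15/4, -627/140, -1527/160, -17547/1120, …
ICs: h(0) = 0, h′(0) = -12, h′′(0) = -12.

f: a_k = -3, -3, -9, -15, -33, -63, -129, -255, -513, -1023, …
g: a_k = 4, 0, -18, 0, 27/2, 0, -81/20, 0, 729/1120, 0, …
f·g: L₀ = L_f ⊗_s L_g, ord ≤ 1·2.
Integrate: L := L₀·Dx.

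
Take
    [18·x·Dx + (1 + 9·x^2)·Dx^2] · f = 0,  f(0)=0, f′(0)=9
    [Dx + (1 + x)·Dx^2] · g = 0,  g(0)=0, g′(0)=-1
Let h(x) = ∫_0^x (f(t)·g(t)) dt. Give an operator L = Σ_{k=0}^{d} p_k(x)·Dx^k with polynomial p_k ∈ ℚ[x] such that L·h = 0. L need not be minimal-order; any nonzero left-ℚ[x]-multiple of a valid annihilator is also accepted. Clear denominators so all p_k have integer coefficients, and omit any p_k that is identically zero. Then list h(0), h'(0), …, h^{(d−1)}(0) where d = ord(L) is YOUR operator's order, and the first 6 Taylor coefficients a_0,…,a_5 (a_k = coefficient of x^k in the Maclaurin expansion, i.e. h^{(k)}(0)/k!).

f: a_k = 0, 9, 0, -27, 0, 729/5, …
g: a_k = 0, -1, 1/2, -1/3, 1/4, -1/5, …
Product ⇒ symmetric product L₀, ord ≤ 4.
h=∫h₀ ⇒ L = L₀·Dx.
L = (1368 + 2700·x + 37584·x^2 + 95580·x^3 + 87480·x^4 + 37908·x^5 + 26244·x^7)·Dx^2 + (1298 + 9180·x + 54612·x^2 + 194724·x^3 + 324000·x^4 + 271188·x^5 + 102060·x^6 + 78732·x^7 + 91854·x^8)·Dx^3 + (76 + 2848·x + 12096·x^2 + 43992·x^3 + 117288·x^4 + 173016·x^5 + 139968·x^6 + 75816·x^7 + 78732·x^8 + 52488·x^9)·Dx^4 + (37 + 146·x + 901·x^2 + 2808·x^3 + 7362·x^4 + 15228·x^5 + 21546·x^6 + 17496·x^7 + 12393·x^8 + 13122·x^9 + 6561·x^10)·Dx^5  (order 5).
h: a_k = 0, 0, 0, -3, 9/8, 24/5, …
ICs: h(0) = 0, h′(0) = 0, h′′(0) = 0, h′′′(0) = -18, h′′′′(0) = 27.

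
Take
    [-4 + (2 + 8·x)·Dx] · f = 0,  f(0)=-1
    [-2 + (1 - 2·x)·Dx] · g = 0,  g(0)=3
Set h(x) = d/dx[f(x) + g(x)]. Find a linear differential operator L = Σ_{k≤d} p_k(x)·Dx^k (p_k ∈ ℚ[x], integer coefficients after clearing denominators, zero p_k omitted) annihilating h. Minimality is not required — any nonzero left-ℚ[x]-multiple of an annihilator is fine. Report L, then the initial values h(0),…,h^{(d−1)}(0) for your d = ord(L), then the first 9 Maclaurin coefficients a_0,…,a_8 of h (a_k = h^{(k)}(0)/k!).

f: a_k = -1, -2, 2, -4, 10, -28, 84, -264, 858, …
g: a_k = 3, 6, 12, 24, 48, 96, 192, 384, 768, …
L₀ := lclm(L_f,L_g); ord L₀ ≤ 1+1.
h=h₀': d/dx-closure on L₀ ⇒ L.
L = (-16 - 16·x) + (-2 - 40·x - 56·x^2)·Dx + (1 + 4·x - 4·x^2 - 16·x^3)·Dx^2  (order 2).
h: a_k = 4, 28, 60, 232, 340, 1656, 840, 13008, -11916, …
ICs: h(0) = 4, h′(0) = 28.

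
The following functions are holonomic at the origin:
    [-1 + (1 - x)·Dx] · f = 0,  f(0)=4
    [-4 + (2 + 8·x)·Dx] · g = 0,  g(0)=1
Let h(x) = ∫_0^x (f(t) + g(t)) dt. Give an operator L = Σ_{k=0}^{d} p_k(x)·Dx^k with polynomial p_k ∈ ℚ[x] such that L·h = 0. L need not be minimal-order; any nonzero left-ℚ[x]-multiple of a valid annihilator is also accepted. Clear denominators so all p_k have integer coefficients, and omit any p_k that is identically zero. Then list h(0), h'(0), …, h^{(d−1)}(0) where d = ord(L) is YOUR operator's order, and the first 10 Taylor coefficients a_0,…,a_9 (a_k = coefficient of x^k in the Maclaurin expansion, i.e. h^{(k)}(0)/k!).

L = (-8 - 12·x)·Dx + (6 + 8·x + 36·x^2)·Dx^2 + (1 - 3·x - 22·x^2 + 24·x^3)·Dx^3  (order 3).
h: a_k = 0, 5, 3, 2/3, 2, -6/5, 16/3, -80/7, 67/2, -854/9, …
ICs: h(0) = 0, h′(0) = 5, h′′(0) = 6.

f: a_k = 4, 4, 4, 4, 4, 4, 4, 4, 4, 4, …
g: a_k = 1, 2, -2, 4, -10, 28, -84, 264, -858, 2860, …
Sum ⇒ L₀ = lclm(L_f,L_g) in ℚ(x)⟨Dx⟩.
h=∫h₀ ⇒ L = L₀·Dx.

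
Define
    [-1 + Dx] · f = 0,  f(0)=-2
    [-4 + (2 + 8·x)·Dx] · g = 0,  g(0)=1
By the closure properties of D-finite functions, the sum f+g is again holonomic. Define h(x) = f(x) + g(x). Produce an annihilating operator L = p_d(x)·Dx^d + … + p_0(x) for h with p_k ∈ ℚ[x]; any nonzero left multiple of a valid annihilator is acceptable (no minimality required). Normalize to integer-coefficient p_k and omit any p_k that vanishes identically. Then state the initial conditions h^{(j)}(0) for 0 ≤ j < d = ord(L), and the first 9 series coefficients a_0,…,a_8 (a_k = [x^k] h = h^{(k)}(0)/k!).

f: a_k = -2, -2, -1, -1/3, -1/12, -1/60, -1/360, -1/2520, -1/20160, …
g: a_k = 1, 2, -2, 4, -10, 28, -84, 264, -858, …
f+g: L₀ = lclm(L_f,L_g), ord ≤ 1+1.
L = (6 + 8·x) + (-5 - 8·x - 16·x^2)·Dx + (-1 + 16·x^2)·Dx^2  (order 2).
h: a_k = -1, 0, -3, 11/3, -121/12, 1679/60, -30241/360, 665279/2520, -17297281/20160, …
ICs: h(0) = -1, h′(0) = 0.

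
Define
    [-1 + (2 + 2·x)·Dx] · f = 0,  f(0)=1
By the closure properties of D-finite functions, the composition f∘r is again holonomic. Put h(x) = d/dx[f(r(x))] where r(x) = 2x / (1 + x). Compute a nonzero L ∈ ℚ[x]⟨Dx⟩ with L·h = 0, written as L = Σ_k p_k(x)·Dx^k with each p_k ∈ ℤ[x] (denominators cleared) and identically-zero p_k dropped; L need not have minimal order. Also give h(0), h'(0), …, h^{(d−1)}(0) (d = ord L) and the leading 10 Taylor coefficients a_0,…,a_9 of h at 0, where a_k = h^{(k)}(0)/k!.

L = (-3 - 6·x) + (-1 - 4·x - 3·x^2)·Dx  (order 1).
h: a_k = 1, -3, 15/2, -37/2, 375/8, -981/8, 5271/16, -14445/16, 321291/128, -902785/128, …
ICs: h(0) = 1.

f: a_k = 1, 1/2, -1/8, 1/16, -5/128, 7/256, -21/1024, 33/2048, -429/32768, 715/65536, …
h₀=f(r): pull back L_f along r ⇒ L₀.
Differentiate: ansatz ord ≤ ord L₀ ⇒ L.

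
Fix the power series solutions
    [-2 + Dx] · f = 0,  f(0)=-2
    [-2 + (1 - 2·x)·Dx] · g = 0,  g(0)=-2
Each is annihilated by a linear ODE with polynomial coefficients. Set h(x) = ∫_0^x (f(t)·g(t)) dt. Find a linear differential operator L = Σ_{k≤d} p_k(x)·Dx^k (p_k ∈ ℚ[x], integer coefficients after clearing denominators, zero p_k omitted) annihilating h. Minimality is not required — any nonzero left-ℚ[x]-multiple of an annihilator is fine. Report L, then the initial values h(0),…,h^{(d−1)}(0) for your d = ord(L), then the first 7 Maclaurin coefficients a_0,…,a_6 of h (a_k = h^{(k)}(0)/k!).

L = (4 - 4·x)·Dx + (-1 + 2·x)·Dx^2  (order 2).
h: a_k = 0, 4, 8, 40/3, 64/3, 104/3, 2608/45, …
ICs: h(0) = 0, h′(0) = 4.

f: a_k = -2, -4, -4, -8/3, -4/3, -8/15, -8/45, …
g: a_k = -2, -4, -8, -16, -32, -64, -128, …
f·g: L₀ = L_f ⊗_s L_g, ord ≤ 1·1.
h=∫₀ˣh₀: take L = L₀·Dx.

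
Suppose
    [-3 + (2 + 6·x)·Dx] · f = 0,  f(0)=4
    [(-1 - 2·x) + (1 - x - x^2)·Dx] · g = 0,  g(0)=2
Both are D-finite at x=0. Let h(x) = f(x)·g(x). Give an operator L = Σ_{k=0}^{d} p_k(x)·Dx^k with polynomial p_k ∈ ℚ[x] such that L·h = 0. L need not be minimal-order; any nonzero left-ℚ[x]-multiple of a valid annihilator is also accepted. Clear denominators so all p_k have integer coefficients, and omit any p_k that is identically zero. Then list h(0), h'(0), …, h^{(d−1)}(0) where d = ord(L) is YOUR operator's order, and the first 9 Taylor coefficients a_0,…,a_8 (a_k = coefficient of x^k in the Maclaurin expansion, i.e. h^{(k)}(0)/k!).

f: a_k = 4, 6, -9/2, 27/4, -405/32, 1701/64, -15309/256, 72171/512, -2814669/8192, …
g: a_k = 2, 2, 4, 6, 10, 16, 26, 42, 68, …
h₀=f·g: eliminate ⇒ L₀, order ≤ 1·1.
L = (5 + 7·x + 9·x^2) + (-2 - 4·x + 8·x^2 + 6·x^3)·Dx  (order 1).
h: a_k = 8, 20, 19, 105/2, 739/16, 4859/32, 10039/128, 131121/256, -395485/4096, …
ICs: h(0) = 8.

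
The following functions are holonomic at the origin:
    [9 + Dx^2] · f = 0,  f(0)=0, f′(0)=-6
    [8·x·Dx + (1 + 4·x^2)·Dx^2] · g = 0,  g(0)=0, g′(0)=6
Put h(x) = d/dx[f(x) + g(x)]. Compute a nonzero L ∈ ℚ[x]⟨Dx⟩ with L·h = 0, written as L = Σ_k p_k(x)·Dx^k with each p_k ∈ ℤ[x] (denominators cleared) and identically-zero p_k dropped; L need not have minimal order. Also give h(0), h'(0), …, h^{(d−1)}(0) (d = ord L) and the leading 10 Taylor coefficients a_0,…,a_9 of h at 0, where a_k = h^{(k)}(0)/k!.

L = (-2808·x + 19008·x^3 + 10368·x^5) + (9 + 1548·x^2 + 7344·x^4 + 5184·x^6)·Dx + (-312·x + 2112·x^3 + 1152·x^5)·Dx^2 + (1 + 172·x^2 + 816·x^4 + 576·x^6)·Dx^3  (order 3).
h: a_k = 0, 0, 3, 0, 303/4, 0, -15117/40, 0, 3438453/2240, 0, …
ICs: h(0) = 0, h′(0) = 0, h′′(0) = 6.

f: a_k = 0, -6, 0, 9, 0, -81/20, 0, 243/280, 0, -243/2240, …
g: a_k = 0, 6, 0, -8, 0, 96/5, 0, -384/7, 0, 512/3, …
h₀=f+g: left-lcm gives L₀, ord ≤ 4.
Derive L from L₀ (diff closure).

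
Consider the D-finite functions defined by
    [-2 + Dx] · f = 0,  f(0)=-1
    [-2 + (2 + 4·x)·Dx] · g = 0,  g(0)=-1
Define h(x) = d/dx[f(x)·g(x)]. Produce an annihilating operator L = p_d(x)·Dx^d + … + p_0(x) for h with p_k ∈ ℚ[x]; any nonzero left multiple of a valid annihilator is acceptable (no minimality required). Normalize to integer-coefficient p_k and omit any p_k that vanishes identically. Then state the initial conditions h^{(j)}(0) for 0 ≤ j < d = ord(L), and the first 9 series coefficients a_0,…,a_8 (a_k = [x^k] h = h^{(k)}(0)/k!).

f: a_k = -1, -2, -2, -4/3, -2/3, -4/15, -4/45, -8/315, -2/315, …
g: a_k = -1, -1, 1/2, -1/2, 5/8, -7/8, 21/16, -33/16, 429/128, …
Product ⇒ symmetric product L₀, ord ≤ 1.
h=h₀': d/dx-closure on L₀ ⇒ L.
L = (7 + 24·x + 16·x^2) + (-3 - 10·x - 8·x^2)·Dx  (order 1).
h: a_k = 3, 7, 17/2, 11/2, 107/24, -89/120, 1123/240, -39551/5040, 88853/5760, …
ICs: h(0) = 3.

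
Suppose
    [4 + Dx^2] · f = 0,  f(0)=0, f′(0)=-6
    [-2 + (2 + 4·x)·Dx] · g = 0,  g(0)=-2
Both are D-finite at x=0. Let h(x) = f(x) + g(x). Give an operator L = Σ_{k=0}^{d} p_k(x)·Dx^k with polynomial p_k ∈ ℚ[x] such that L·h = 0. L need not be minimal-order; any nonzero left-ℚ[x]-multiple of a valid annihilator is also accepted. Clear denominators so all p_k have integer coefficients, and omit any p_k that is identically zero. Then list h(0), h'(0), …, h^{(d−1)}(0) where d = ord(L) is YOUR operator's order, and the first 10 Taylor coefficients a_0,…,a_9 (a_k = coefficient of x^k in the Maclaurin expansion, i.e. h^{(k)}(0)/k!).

f: a_k = 0, -6, 0, 4, 0, -4/5, 0, 8/105, 0, -4/945, …
g: a_k = -2, -2, 1, -1, 5/4, -7/4, 21/8, -33/8, 429/64, -715/64, …
h₀=f+g: left-lcm gives L₀, ord ≤ 3.
L = (-28 - 64·x - 64·x^2) + (12 + 88·x + 192·x^2 + 128·x^3)·Dx + (-7 - 16·x - 16·x^2)·Dx^2 + (3 + 22·x + 48·x^2 + 32·x^3)·Dx^3  (order 3).
h: a_k = -2, -8, 1, 3, 5/4, -51/20, 21/8, -3401/840, 429/64, -675931/60480, …
ICs: h(0) = -2, h′(0) = -8, h′′(0) = 2.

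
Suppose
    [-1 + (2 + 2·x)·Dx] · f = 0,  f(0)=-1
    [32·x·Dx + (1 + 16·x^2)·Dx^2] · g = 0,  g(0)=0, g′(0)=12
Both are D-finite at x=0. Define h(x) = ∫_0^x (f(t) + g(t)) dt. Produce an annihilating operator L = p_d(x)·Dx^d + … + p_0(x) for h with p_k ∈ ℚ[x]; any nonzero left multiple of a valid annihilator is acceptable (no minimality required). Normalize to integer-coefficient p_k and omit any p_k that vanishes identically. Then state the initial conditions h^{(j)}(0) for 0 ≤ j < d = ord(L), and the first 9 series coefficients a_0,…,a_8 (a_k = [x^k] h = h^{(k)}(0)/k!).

f: a_k = -1, -1/2, 1/8, -1/16, 5/128, -7/256, 21/1024, -33/2048, 429/32768, …
g: a_k = 0, 12, 0, -64, 0, 3072/5, 0, -49152/7, 0, …
f+g: L₀ = lclm(L_f,L_g), ord ≤ 1+2.
Integrate: L := L₀·Dx.
L = (-64 - 160·x + 3072·x^2 + 1536·x^3)·Dx^2 + (-131 - 256·x + 5920·x^2 + 12288·x^3 + 5376·x^4)·Dx^3 + (-2 + 126·x + 192·x^2 + 2112·x^3 + 3584·x^4 + 1536·x^5)·Dx^4  (order 4).
h: a_k = 0, -1, 23/4, 1/24, -1025/64, 1/128, 786397/7680, 3/1024, -100663527/114688, …
ICs: h(0) = 0, h′(0) = -1, h′′(0) = 23/2, h′′′(0) = 1/4.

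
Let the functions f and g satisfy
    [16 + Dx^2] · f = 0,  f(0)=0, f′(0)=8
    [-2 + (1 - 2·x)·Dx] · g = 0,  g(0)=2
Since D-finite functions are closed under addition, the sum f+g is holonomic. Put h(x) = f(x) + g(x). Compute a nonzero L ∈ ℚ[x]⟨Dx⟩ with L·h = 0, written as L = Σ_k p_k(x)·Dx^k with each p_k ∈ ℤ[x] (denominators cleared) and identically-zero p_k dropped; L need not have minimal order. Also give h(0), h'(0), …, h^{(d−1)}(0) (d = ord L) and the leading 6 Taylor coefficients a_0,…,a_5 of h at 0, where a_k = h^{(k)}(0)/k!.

L = (-160 + 256·x - 256·x^2) + (48 - 224·x + 384·x^2 - 256·x^3)·Dx + (-10 + 16·x - 16·x^2)·Dx^2 + (3 - 14·x + 24·x^2 - 16·x^3)·Dx^3  (order 3).
h: a_k = 2, 12, 8, -16/3, 32, 1216/15, …
ICs: h(0) = 2, h′(0) = 12, h′′(0) = 16.

f: a_k = 0, 8, 0, -64/3, 0, 256/15, …
g: a_k = 2, 4, 8, 16, 32, 64, …
Weyl lclm of L_f,L_g ⇒ L₀ (ord ≤ 3).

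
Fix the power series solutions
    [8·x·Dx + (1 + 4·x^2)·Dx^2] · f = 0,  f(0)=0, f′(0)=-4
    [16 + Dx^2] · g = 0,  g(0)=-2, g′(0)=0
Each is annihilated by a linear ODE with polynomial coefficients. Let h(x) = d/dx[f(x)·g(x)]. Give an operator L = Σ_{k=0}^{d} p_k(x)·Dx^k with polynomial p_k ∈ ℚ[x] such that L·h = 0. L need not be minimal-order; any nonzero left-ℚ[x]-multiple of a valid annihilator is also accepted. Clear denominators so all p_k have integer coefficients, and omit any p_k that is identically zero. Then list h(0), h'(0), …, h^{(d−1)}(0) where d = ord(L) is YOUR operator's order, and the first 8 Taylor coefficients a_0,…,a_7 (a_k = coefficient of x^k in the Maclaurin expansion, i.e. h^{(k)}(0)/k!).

f: a_k = 0, -4, 0, 16/3, 0, -64/5, 0, 256/7, …
g: a_k = -2, 0, 16, 0, -64/3, 0, 512/45, 0, …
Sym-product of L_f,L_g gives L₀ (≤ ord 4).
h₀' ⇒ L via d/dx closure of L₀.
L = (4096 + 58368·x^2 + 354304·x^4 + 983040·x^6 + 1867776·x^8 + 2621440·x^10 + 2097152·x^12) + (1984·x + 30208·x^3 + 158720·x^5 + 409600·x^7 + 655360·x^9 + 524288·x^11)·Dx + (336 + 5216·x^2 + 34560·x^4 + 114176·x^6 + 249856·x^8 + 360448·x^10 + 262144·x^12)·Dx^2 + (124·x + 1888·x^3 + 9920·x^5 + 25600·x^7 + 40960·x^9 + 32768·x^11)·Dx^3 + (5 + 98·x^2 + 776·x^4 + 3296·x^6 + 8320·x^8 + 12288·x^10 + 8192·x^12)·Dx^4  (order 4).
h: a_k = 8, 0, -224, 0, 2944/3, 0, -137728/45, 0, …
ICs: h(0) = 8, h′(0) = 0, h′′(0) = -448, h′′′(0) = 0.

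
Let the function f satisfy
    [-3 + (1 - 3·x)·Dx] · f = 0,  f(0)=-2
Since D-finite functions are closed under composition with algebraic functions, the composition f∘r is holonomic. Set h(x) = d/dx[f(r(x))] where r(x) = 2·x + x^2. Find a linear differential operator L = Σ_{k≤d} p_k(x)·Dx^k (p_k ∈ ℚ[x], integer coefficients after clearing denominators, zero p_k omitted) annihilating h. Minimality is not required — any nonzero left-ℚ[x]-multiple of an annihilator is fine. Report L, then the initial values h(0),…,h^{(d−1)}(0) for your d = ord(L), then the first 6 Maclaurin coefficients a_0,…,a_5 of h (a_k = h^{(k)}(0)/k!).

f: a_k = -2, -6, -18, -54, -162, -486, …
Substitute x→r, Dx→(1/r')Dx; clear ⇒ L₀.
Derive L from L₀ (diff closure).
L = (13 + 18·x + 9·x^2) + (-1 + 5·x + 9·x^2 + 3·x^3)·Dx  (order 1).
h: a_k = -12, -156, -1512, -13032, -105300, -816804, …
ICs: h(0) = -12.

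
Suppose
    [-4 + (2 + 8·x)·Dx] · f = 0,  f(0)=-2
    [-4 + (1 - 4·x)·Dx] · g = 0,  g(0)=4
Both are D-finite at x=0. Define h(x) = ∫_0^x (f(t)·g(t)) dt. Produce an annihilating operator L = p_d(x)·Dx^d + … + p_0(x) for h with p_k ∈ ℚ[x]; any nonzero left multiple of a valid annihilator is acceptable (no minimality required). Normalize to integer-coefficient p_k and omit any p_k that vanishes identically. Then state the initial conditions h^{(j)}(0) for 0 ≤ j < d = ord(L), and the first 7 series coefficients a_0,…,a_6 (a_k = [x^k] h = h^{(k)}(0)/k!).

f: a_k = -2, -4, 4, -8, 20, -56, 168, …
g: a_k = 4, 16, 64, 256, 1024, 4096, 16384, …
h₀=f·g: eliminate ⇒ L₀, order ≤ 1·1.
h=∫h₀ ⇒ L = L₀·Dx.
L = (6 + 8·x)·Dx + (-1 + 16·x^2)·Dx^2  (order 2).
h: a_k = 0, -8, -24, -176/3, -184, -2864/5, -5840/3, …
ICs: h(0) = 0, h′(0) = -8.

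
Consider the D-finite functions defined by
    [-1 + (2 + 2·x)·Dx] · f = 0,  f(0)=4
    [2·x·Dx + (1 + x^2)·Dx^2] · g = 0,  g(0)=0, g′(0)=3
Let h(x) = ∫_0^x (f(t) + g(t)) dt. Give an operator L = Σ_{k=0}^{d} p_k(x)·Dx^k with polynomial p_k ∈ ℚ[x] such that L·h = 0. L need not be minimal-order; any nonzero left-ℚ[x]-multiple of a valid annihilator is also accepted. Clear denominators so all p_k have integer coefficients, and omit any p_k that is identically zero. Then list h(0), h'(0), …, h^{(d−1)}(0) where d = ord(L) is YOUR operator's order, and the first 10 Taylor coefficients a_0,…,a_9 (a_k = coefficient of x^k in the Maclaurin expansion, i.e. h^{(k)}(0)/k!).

f: a_k = 4, 2, -1/2, 1/4, -5/32, 7/64, -21/256, 33/512, -429/8192, 715/16384, …
g: a_k = 0, 3, 0, -1, 0, 3/5, 0, -3/7, 0, 1/3, …
L₀ := lclm(L_f,L_g); ord L₀ ≤ 1+2.
Integrate: L := L₀·Dx.
L = (-4 - 10·x + 12·x^2 + 6·x^3)·Dx^2 + (-11 - 16·x + 10·x^2 + 48·x^3 + 21·x^4)·Dx^3 + (-2 + 6·x + 12·x^2 + 12·x^3 + 14·x^4 + 6·x^5)·Dx^4  (order 4).
h: a_k = 0, 4, 5/2, -1/6, -3/16, -1/32, 227/1920, -3/256, -1305/28672, -143/24576, …
ICs: h(0) = 0, h′(0) = 4, h′′(0) = 5, h′′′(0) = -1.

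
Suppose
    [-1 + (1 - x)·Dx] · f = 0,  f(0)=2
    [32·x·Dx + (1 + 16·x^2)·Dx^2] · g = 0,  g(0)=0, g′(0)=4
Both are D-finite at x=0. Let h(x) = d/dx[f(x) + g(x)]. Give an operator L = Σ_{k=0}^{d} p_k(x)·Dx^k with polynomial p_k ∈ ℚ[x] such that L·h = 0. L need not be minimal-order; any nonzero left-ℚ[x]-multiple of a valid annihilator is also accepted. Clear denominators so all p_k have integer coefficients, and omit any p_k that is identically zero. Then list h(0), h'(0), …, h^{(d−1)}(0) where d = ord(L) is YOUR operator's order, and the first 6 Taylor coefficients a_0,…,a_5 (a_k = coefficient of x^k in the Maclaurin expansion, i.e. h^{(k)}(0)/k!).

L = (-32 + 128·x + 1536·x^2) + (19 - 32·x - 656·x^2 + 1536·x^3)·Dx + (-1 - 15·x - 240·x^3 + 256·x^4)·Dx^2  (order 2).
h: a_k = 6, 4, -58, 8, 1034, 12, …
ICs: h(0) = 6, h′(0) = 4.

f: a_k = 2, 2, 2, 2, 2, 2, …
g: a_k = 0, 4, 0, -64/3, 0, 1024/5, …
L₀ := lclm(L_f,L_g); ord L₀ ≤ 1+2.
Differentiate: ansatz ord ≤ ord L₀ ⇒ L.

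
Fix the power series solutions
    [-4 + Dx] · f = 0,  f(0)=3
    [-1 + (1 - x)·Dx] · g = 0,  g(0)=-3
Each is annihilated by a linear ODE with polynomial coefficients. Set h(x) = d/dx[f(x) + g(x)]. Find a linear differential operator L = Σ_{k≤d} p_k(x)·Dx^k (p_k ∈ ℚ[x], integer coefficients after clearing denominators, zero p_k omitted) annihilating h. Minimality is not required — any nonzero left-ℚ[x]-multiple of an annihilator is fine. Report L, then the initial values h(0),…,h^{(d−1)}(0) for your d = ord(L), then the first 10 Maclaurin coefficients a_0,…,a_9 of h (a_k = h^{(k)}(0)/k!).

L = (-4 + 16·x) + (5 - 16·x + 8·x^2)·Dx + (-1 + 3·x - 2·x^2)·Dx^2  (order 2).
h: a_k = 9, 42, 87, 116, 113, 422/5, 709/15, 1576/105, -787/105, -20158/945, …
ICs: h(0) = 9, h′(0) = 42.

f: a_k = 3, 12, 24, 32, 32, 128/5, 256/15, 1024/105, 512/105, 2048/945, …
g: a_k = -3, -3, -3, -3, -3, -3, -3, -3, -3, -3, …
L₀ := lclm(L_f,L_g); ord L₀ ≤ 1+1.
h₀' ⇒ L via d/dx closure of L₀.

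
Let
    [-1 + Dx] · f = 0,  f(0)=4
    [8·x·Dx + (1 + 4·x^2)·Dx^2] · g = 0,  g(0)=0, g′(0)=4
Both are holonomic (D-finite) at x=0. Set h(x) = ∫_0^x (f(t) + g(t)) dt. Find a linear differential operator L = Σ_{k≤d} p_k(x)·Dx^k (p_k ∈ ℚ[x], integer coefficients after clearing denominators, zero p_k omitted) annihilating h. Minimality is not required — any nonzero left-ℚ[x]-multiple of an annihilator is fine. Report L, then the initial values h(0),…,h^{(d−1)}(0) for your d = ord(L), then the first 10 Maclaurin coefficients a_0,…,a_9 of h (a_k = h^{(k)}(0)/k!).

f: a_k = 4, 4, 2, 2/3, 1/6, 1/30, 1/180, 1/1260, 1/10080, 1/90720, …
g: a_k = 0, 4, 0, -16/3, 0, 64/5, 0, -256/7, 0, 1024/9, …
Sum ⇒ L₀ = lclm(L_f,L_g) in ℚ(x)⟨Dx⟩.
∫: right-multiply L₀ by Dx.
L = (8 - 8·x - 96·x^2 - 32·x^3)·Dx^2 + (-9 + 88·x^2 - 16·x^4)·Dx^3 + (1 + 8·x + 8·x^2 + 32·x^3 + 16·x^4)·Dx^4  (order 4).
h: a_k = 0, 4, 4, 2/3, -7/6, 1/30, 77/36, 1/1260, -46079/10080, 1/90720, …
ICs: h(0) = 0, h′(0) = 4, h′′(0) = 8, h′′′(0) = 4.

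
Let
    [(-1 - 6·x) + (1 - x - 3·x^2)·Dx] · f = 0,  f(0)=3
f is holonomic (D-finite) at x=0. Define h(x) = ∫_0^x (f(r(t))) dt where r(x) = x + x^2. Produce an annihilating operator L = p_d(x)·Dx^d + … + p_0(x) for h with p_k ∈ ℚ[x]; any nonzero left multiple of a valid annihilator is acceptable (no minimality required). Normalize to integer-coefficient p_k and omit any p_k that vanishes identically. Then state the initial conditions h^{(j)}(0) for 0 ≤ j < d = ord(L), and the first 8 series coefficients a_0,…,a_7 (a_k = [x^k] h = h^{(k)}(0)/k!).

f: a_k = 3, 3, 12, 21, 57, 120, 291, 651, …
L₀ from L_f via x↦r, Dx↦r'^{-1}Dx.
h=∫h₀ ⇒ L = L₀·Dx.
L = (1 + 8·x + 18·x^2 + 12·x^3)·Dx + (-1 + x + 4·x^2 + 6·x^3 + 3·x^4)·Dx^2  (order 2).
h: a_k = 0, 3, 3/2, 5, 45/4, 132/5, 137/2, 1254/7, …
ICs: h(0) = 0, h′(0) = 3.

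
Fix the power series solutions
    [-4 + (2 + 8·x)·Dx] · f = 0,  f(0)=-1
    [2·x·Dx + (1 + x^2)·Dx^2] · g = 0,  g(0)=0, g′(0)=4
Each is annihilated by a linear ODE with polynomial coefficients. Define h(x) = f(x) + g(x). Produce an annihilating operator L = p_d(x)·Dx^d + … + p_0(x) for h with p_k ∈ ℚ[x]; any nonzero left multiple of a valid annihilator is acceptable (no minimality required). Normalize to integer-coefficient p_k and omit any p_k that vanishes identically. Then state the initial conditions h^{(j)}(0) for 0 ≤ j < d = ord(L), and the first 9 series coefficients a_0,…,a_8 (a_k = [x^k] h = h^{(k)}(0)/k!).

f: a_k = -1, -2, 2, -4, 10, -28, 84, -264, 858, …
g: a_k = 0, 4, 0, -4/3, 0, 4/5, 0, -4/7, 0, …
L₀ := lclm(L_f,L_g); ord L₀ ≤ 1+2.
L = (-2 - 20·x + 6·x^2 + 12·x^3)·Dx + (-7 - 8·x - 25·x^2 + 24·x^3 + 42·x^4)·Dx^2 + (-1 - 3·x + 6·x^2 + 9·x^3 + 7·x^4 + 12·x^5)·Dx^3  (order 3).
h: a_k = -1, 2, 2, -16/3, 10, -136/5, 84, -1852/7, 858, …
ICs: h(0) = -1, h′(0) = 2, h′′(0) = 4.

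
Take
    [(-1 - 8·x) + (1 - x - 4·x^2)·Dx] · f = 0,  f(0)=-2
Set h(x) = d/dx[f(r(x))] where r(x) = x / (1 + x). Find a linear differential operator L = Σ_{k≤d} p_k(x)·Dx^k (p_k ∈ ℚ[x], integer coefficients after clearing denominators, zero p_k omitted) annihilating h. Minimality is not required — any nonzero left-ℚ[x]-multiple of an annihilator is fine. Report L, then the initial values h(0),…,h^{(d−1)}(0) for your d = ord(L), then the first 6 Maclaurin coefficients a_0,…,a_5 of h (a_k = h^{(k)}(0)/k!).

f: a_k = -2, -2, -10, -18, -58, -130, …
L₀ from L_f via x↦r, Dx↦r'^{-1}Dx.
h=h₀': d/dx-closure on L₀ ⇒ L.
L = (8 + 24·x + 120·x^2 + 72·x^3) + (-1 - 11·x - 15·x^2 + 31·x^3 + 36·x^4)·Dx  (order 1).
h: a_k = -2, -16, 0, -128, 160, -960, …
ICs: h(0) = -2.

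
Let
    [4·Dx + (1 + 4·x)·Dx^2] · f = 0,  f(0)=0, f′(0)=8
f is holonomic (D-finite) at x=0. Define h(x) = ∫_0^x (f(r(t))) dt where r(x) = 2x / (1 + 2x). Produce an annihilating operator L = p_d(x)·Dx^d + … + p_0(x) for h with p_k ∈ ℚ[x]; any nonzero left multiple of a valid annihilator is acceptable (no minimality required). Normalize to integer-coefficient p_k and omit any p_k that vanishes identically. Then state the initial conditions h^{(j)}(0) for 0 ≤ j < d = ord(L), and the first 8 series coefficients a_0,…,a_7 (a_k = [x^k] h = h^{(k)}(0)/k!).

L = (12 + 40·x)·Dx^2 + (1 + 12·x + 20·x^2)·Dx^3  (order 3).
h: a_k = 0, 0, 8, -32, 496/3, -4992/5, 99968/15, -47616, …
ICs: h(0) = 0, h′(0) = 0, h′′(0) = 16.

f: a_k = 0, 8, -16, 128/3, -128, 2048/5, -4096/3, 32768/7, …
Change of var in L_f (x↦r) gives L₀.
h=∫h₀ ⇒ L = L₀·Dx.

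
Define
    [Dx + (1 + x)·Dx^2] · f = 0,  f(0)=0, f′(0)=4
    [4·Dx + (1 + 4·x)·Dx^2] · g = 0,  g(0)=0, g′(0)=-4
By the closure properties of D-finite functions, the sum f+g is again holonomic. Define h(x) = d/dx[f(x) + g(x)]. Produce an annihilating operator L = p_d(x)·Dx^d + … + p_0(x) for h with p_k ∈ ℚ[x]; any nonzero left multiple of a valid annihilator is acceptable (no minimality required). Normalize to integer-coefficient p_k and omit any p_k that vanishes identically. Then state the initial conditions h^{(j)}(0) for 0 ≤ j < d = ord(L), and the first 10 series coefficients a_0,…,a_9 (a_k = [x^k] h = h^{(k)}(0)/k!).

L = 8 + (10 + 16·x)·Dx + (1 + 5·x + 4·x^2)·Dx^2  (order 2).
h: a_k = 0, 12, -60, 252, -1020, 4092, -16380, 65532, -262140, 1048572, …
ICs: h(0) = 0, h′(0) = 12.

f: a_k = 0, 4, -2, 4/3, -1, 4/5, -2/3, 4/7, -1/2, 4/9, …
g: a_k = 0, -4, 8, -64/3, 64, -1024/5, 2048/3, -16384/7, 8192, -262144/9, …
L₀ := lclm(L_f,L_g); ord L₀ ≤ 2+2.
h=h₀': d/dx-closure on L₀ ⇒ L.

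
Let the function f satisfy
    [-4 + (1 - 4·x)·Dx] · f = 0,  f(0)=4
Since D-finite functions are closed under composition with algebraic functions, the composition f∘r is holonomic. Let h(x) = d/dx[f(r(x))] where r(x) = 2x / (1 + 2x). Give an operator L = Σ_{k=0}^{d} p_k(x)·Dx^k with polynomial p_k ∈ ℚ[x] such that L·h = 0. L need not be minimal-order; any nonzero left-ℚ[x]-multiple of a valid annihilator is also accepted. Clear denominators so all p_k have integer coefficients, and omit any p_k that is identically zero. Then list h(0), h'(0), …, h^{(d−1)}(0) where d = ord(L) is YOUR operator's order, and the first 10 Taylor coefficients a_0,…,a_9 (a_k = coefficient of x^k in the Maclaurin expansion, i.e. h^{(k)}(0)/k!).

f: a_k = 4, 16, 64, 256, 1024, 4096, 16384, 65536, 262144, 1048576, …
h₀=f(r): pull back L_f along r ⇒ L₀.
Derive L from L₀ (diff closure).
L = 12 + (-1 + 6·x)·Dx  (order 1).
h: a_k = 32, 384, 3456, 27648, 207360, 1492992, 10450944, 71663616, 483729408, 3224862720, …
ICs: h(0) = 32.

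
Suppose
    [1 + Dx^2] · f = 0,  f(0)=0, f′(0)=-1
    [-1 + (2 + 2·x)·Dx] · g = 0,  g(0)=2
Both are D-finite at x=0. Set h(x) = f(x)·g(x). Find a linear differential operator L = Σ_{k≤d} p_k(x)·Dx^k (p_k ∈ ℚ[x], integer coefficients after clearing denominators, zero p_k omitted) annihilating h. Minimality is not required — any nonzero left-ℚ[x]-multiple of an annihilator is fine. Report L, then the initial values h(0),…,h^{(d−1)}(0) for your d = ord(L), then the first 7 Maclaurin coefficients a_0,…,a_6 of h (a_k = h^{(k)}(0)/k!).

L = (7 + 8·x + 4·x^2) + (-4 - 4·x)·Dx + (4 + 8·x + 4·x^2)·Dx^2  (order 2).
h: a_k = 0, -2, -1, 7/12, 1/24, 19/960, -27/640, …
ICs: h(0) = 0, h′(0) = -2.

f: a_k = 0, -1, 0, 1/6, 0, -1/120, 0, …
g: a_k = 2, 1, -1/4, 1/8, -5/64, 7/128, -21/512, …
L₀ := L_f ⊗_s L_g (sym. prod.), ord ≤ 2.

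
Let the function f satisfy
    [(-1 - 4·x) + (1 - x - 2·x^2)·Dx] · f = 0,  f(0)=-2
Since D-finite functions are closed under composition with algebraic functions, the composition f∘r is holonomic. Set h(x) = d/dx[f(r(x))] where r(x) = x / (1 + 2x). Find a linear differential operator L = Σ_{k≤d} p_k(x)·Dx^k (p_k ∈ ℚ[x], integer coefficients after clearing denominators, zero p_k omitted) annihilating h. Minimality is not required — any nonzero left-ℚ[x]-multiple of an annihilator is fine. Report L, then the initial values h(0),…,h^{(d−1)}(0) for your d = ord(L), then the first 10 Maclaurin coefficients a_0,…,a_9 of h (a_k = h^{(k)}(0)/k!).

L = 2 + (-1 - 11·x - 36·x^2 - 36·x^3)·Dx  (order 1).
h: a_k = -2, -4, 18, -72, 270, -972, 3402, -11664, 39366, -131220, …
ICs: h(0) = -2.

f: a_k = -2, -2, -6, -10, -22, -42, -86, -170, -342, -682, …
f∘r: x↦r, Dx↦Dx/r' in L_f ⇒ L₀.
Derive L from L₀ (diff closure).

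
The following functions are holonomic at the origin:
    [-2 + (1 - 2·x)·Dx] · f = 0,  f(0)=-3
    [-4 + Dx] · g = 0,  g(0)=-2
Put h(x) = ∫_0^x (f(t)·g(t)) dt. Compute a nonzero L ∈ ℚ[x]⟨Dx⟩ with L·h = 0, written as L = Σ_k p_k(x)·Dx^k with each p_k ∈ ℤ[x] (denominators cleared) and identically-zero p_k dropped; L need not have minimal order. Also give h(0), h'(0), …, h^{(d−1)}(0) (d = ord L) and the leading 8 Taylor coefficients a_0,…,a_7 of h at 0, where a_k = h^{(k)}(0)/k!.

L = (6 - 8·x)·Dx + (-1 + 2·x)·Dx^2  (order 2).
h: a_k = 0, 6, 18, 40, 76, 672/5, 3488/15, 42368/105, …
ICs: h(0) = 0, h′(0) = 6.

f: a_k = -3, -6, -12, -24, -48, -96, -192, -384, …
g: a_k = -2, -8, -16, -64/3, -64/3, -256/15, -512/45, -2048/315, …
f·g: L₀ = L_f ⊗_s L_g, ord ≤ 1·1.
∫: right-multiply L₀ by Dx.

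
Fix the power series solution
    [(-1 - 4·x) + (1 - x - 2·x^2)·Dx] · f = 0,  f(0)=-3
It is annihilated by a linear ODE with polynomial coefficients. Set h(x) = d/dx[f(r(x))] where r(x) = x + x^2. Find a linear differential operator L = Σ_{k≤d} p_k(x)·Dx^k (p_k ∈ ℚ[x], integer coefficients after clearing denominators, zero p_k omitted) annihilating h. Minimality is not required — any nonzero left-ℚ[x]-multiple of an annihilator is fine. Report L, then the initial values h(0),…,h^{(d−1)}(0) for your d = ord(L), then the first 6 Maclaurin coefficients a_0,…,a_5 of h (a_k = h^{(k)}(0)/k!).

f: a_k = -3, -3, -9, -15, -33, -63, …
L₀ from L_f via x↦r, Dx↦r'^{-1}Dx.
h₀' ⇒ L via d/dx closure of L₀.
L = (8 + 10·x + 30·x^2 + 40·x^3 + 20·x^4) + (-1 - x + 5·x^2 + 10·x^3 + 10·x^4 + 4·x^5)·Dx  (order 1).
h: a_k = -3, -24, -99, -348, -1200, -3942, …
ICs: h(0) = -3.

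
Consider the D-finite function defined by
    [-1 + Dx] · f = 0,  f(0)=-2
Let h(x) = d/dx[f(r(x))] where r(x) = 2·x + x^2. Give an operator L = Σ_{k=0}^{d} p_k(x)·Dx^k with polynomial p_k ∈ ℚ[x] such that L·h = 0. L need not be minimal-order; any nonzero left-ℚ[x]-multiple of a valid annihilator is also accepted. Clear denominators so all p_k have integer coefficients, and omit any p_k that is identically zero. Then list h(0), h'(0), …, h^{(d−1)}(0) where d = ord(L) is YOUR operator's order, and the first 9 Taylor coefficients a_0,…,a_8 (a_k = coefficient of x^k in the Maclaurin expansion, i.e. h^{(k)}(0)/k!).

L = (3 + 4·x + 2·x^2) + (-1 - x)·Dx  (order 1).
h: a_k = -4, -12, -20, -76/3, -26, -346/15, -814/45, -90/7, -5281/630, …
ICs: h(0) = -4.

f: a_k = -2, -2, -1, -1/3, -1/12, -1/60, -1/360, -1/2520, -1/20160, …
Substitute x→r, Dx→(1/r')Dx; clear ⇒ L₀.
h₀' ⇒ L via d/dx closure of L₀.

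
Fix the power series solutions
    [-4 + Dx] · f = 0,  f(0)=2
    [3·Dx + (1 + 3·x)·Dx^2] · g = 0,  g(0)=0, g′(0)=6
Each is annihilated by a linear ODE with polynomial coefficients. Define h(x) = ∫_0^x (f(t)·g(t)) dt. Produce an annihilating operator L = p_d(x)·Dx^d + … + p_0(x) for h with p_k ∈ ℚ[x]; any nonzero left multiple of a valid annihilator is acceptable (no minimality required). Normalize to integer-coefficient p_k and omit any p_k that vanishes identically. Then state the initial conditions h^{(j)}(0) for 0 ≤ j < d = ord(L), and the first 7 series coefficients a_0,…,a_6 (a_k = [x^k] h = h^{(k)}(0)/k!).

L = (4 + 48·x)·Dx + (-5 - 24·x)·Dx^2 + (1 + 3·x)·Dx^3  (order 3).
h: a_k = 0, 0, 6, 10, 15, 47/5, 236/15, …
ICs: h(0) = 0, h′(0) = 0, h′′(0) = 12.

f: a_k = 2, 8, 16, 64/3, 64/3, 256/15, 512/45, …
g: a_k = 0, 6, -9, 18, -81/2, 486/5, -243, …
Product ⇒ symmetric product L₀, ord ≤ 2.
h=∫h₀ ⇒ L = L₀·Dx.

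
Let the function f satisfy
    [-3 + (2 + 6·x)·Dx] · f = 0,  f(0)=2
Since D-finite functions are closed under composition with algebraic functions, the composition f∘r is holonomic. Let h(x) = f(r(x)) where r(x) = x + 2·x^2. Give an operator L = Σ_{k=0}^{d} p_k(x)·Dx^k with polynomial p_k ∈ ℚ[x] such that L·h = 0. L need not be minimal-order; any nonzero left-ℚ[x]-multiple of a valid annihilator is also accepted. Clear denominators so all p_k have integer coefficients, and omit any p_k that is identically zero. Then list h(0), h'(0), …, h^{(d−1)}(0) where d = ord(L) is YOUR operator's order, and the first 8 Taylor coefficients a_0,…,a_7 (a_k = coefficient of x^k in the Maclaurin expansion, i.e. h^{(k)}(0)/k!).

L = (-3 - 12·x) + (2 + 6·x + 12·x^2)·Dx  (order 1).
h: a_k = 2, 3, 15/4, -45/8, 315/64, 405/128, -11205/512, 41715/1024, …
ICs: h(0) = 2.

f: a_k = 2, 3, -9/4, 27/8, -405/64, 1701/128, -15309/512, 72171/1024, …
h₀=f(r): pull back L_f along r ⇒ L₀.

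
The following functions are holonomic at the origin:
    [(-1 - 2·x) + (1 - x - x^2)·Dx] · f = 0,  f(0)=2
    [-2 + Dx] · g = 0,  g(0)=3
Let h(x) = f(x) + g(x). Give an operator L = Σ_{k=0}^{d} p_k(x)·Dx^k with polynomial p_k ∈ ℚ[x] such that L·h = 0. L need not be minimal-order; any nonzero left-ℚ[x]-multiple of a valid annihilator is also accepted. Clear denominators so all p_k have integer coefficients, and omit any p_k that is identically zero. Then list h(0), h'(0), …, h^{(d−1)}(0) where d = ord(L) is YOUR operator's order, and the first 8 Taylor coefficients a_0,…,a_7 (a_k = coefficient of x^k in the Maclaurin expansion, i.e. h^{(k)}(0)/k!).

L = (-4 - 8·x - 24·x^2 - 8·x^3) + (14·x + 10·x^2 - 8·x^3 - 4·x^4)·Dx + (1 - 5·x + x^2 + 6·x^3 + 2·x^4)·Dx^2  (order 2).
h: a_k = 5, 8, 10, 10, 12, 84/5, 394/15, 4418/105, …
ICs: h(0) = 5, h′(0) = 8.

f: a_k = 2, 2, 4, 6, 10, 16, 26, 42, …
g: a_k = 3, 6, 6, 4, 2, 4/5, 4/15, 8/105, …
Sum ⇒ L₀ = lclm(L_f,L_g) in ℚ(x)⟨Dx⟩.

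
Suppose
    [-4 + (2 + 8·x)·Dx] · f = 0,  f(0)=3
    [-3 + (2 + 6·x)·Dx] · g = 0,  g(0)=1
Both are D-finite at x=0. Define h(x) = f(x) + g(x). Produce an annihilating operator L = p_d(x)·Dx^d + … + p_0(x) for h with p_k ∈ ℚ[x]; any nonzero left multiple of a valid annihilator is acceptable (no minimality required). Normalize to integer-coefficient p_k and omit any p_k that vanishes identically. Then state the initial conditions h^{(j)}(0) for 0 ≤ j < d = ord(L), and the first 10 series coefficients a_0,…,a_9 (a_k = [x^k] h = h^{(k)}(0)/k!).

L = -6 + (7 + 24·x)·Dx + (2 + 14·x + 24·x^2)·Dx^2  (order 2).
h: a_k = 4, 15/2, -57/8, 219/16, -4245/128, 23205/256, -273357/1024, 1694187/2048, -87159501/32768, 576372225/65536, …
ICs: h(0) = 4, h′(0) = 15/2.

f: a_k = 3, 6, -6, 12, -30, 84, -252, 792, -2574, 8580, …
g: a_k = 1, 3/2, -9/8, 27/16, -405/128, 1701/256, -15309/1024, 72171/2048, -2814669/32768, 14073345/65536, …
Weyl lclm of L_f,L_g ⇒ L₀ (ord ≤ 2).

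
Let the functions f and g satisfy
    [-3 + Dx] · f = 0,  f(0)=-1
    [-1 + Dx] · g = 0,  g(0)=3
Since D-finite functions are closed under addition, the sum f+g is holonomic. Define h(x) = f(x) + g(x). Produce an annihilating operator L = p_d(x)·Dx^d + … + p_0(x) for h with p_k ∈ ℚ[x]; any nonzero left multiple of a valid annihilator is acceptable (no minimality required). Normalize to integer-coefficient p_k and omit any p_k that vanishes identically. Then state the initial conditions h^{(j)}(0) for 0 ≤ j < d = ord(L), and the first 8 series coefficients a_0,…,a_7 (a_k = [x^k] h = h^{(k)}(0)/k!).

L = 3 - 4·Dx + Dx^2  (order 2).
h: a_k = 2, 0, -3, -4, -13/4, -2, -121/120, -13/30, …
ICs: h(0) = 2, h′(0) = 0.

f: a_k = -1, -3, -9/2, -9/2, -27/8, -81/40, -81/80, -243/560, …
g: a_k = 3, 3, 3/2, 1/2, 1/8, 1/40, 1/240, 1/1680, …
Weyl lclm of L_f,L_g ⇒ L₀ (ord ≤ 2).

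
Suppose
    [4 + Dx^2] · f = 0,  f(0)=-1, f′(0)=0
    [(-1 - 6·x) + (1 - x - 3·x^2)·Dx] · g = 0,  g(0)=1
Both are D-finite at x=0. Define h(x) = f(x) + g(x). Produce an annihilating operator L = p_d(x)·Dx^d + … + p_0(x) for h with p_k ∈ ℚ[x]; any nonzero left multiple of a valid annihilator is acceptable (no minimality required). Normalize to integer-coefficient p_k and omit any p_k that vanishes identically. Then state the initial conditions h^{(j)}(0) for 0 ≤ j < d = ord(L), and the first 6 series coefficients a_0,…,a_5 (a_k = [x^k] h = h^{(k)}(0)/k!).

L = (-92 - 608·x - 512·x^2 - 1104·x^3 - 360·x^4 - 432·x^5) + (24 - 4·x - 24·x^2 - 80·x^3 - 180·x^4 - 216·x^5 - 216·x^6)·Dx + (-23 - 152·x - 128·x^2 - 276·x^3 - 90·x^4 - 108·x^5)·Dx^2 + (6 - x - 6·x^2 - 20·x^3 - 45·x^4 - 54·x^5 - 54·x^6)·Dx^3  (order 3).
h: a_k = 0, 1, 6, 7, 55/3, 40, …
ICs: h(0) = 0, h′(0) = 1, h′′(0) = 12.

f: a_k = -1, 0, 2, 0, -2/3, 0, …
g: a_k = 1, 1, 4, 7, 19, 40, …
Sum ⇒ L₀ = lclm(L_f,L_g) in ℚ(x)⟨Dx⟩.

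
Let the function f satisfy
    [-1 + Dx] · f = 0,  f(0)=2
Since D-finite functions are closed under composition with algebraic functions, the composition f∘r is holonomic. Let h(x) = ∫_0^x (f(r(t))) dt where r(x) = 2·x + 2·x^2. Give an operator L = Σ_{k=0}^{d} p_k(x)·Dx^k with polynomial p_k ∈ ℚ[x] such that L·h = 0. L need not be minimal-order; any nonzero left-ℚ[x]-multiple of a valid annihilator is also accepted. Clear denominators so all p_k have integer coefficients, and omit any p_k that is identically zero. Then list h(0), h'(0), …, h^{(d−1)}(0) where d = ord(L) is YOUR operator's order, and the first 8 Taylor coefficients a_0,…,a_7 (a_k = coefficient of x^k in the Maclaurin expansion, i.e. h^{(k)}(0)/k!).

L = (-2 - 4·x)·Dx + Dx^2  (order 2).
h: a_k = 0, 2, 2, 8/3, 8/3, 8/3, 104/45, 608/315, …
ICs: h(0) = 0, h′(0) = 2.

f: a_k = 2, 2, 1, 1/3, 1/12, 1/60, 1/360, 1/2520, …
h₀=f(r): pull back L_f along r ⇒ L₀.
∫: right-multiply L₀ by Dx.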